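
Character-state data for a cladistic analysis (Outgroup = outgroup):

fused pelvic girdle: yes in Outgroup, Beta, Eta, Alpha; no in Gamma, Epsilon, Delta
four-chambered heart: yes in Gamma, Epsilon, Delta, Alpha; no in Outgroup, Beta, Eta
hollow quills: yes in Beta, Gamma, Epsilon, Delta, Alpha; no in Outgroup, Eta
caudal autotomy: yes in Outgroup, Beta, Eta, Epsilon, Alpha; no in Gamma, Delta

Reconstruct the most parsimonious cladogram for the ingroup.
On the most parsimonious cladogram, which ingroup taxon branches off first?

Character polarity is set by the outgroup: the derived state is whichever differs from the outgroup's state, so for fused pelvic girdle, caudal autotomy the derived state is 'no', and for the remaining characters it is 'yes'.
fused pelvic girdle (derived state 'no') is shared by Delta, Epsilon, and Gamma — a synapomorphy uniting that clade.
Only Alpha, Delta, Epsilon, and Gamma show the derived state 'yes' for four-chambered heart, supporting them as a clade.
Only Alpha, Beta, Delta, Epsilon, and Gamma show the derived state 'yes' for hollow quills, supporting them as a clade.
Only Delta and Gamma show the derived state 'no' for caudal autotomy, supporting them as a clade.
Most parsimonious ingroup topology: ((Beta,(((Gamma,Delta),Epsilon),Alpha)),Eta).
Eta is sister to the clade containing all other ingroup taxa, so it is the earliest-diverging (most basal) ingroup lineage.

Eta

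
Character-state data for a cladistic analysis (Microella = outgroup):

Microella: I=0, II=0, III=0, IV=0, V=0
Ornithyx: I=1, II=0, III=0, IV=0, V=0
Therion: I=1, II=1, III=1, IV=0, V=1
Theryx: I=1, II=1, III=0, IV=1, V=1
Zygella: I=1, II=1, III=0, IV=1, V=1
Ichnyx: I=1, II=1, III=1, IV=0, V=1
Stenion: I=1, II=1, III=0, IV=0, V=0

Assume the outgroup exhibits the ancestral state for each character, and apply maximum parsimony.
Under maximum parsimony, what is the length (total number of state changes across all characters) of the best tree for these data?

5

The outgroup has state '0' for every character, so '1' is the derived state throughout.
All ingroup taxa share the derived state '1' for I; it defines the ingroup but does not resolve relationships within it.
II (derived state '1') is shared by Ichnyx, Stenion, Therion, Theryx, and Zygella — a synapomorphy uniting that clade.
Only Ichnyx and Therion show the derived state '1' for III, supporting them as a clade.
IV (derived state '1') is shared by Theryx and Zygella — a synapomorphy uniting that clade.
V (derived state '1') is shared by Ichnyx, Therion, Theryx, and Zygella — a synapomorphy uniting that clade.
Most parsimonious ingroup topology: (Ornithyx,(((Therion,Ichnyx),(Theryx,Zygella)),Stenion)).
Changes per character on this tree: I: 1; II: 1; III: 1; IV: 1; V: 1.
Total = 5.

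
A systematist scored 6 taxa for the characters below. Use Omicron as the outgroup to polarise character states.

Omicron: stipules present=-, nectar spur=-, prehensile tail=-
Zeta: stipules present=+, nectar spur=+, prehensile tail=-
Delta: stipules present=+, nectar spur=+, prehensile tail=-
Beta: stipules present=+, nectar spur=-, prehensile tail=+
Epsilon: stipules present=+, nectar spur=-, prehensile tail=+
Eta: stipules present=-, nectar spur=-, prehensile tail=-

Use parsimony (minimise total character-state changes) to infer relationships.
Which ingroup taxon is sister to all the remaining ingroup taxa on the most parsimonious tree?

Eta

The outgroup has state '-' for every character, so '+' is the derived state throughout.
Only Beta, Delta, Epsilon, and Zeta show the derived state '+' for stipules present, supporting them as a clade.
nectar spur: derived state '+' in Delta and Zeta only — synapomorphy for {Delta, Zeta}.
Only Beta and Epsilon show the derived state '+' for prehensile tail, supporting them as a clade.
Most parsimonious ingroup topology: (((Zeta,Delta),(Beta,Epsilon)),Eta).
Eta is sister to the clade containing all other ingroup taxa, so it is the earliest-diverging (most basal) ingroup lineage.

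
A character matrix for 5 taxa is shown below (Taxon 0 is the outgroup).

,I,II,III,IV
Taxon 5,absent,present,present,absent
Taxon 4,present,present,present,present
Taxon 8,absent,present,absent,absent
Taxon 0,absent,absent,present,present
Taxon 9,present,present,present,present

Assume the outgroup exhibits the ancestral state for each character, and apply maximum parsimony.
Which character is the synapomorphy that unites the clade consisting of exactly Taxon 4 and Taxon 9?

I

Character polarity is set by the outgroup: the derived state is whichever differs from the outgroup's state, so for III, IV the derived state is 'absent', and for the remaining characters it is 'present'.
Only Taxon 4 and Taxon 9 show the derived state 'present' for I, supporting them as a clade.
II (derived state 'present') is shared by all ingroup taxa — unites the whole ingroup.
III (derived state 'absent') is unique to Taxon 8 (autapomorphy; uninformative for grouping).
IV: derived state 'absent' in Taxon 5 and Taxon 8 only — synapomorphy for {Taxon 5, Taxon 8}.
Most parsimonious ingroup topology: ((Taxon 5,Taxon 8),(Taxon 4,Taxon 9)).
The clade {Taxon 4, Taxon 9} is supported by I: its derived state 'present' occurs in exactly those taxa and in no other taxon (including the outgroup).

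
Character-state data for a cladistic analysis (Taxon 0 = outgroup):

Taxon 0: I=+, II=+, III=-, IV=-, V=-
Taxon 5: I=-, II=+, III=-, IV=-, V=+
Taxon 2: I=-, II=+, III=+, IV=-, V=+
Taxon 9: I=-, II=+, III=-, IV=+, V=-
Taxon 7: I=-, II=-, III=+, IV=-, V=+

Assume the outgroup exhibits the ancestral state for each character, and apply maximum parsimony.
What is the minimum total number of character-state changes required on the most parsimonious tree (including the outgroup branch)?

Character polarity is set by the outgroup: the derived state is whichever differs from the outgroup's state, so for I, II the derived state is '-', and for the remaining characters it is '+'.
I (derived state '-') is shared by all ingroup taxa — unites the whole ingroup.
II: derived state '-' in Taxon 7 only — an autapomorphy, so it tells us nothing about relationships among taxa.
III: derived state '+' in Taxon 2 and Taxon 7 only — synapomorphy for {Taxon 2, Taxon 7}.
IV: derived state '+' in Taxon 9 only — an autapomorphy, so it tells us nothing about relationships among taxa.
V: derived state '+' in Taxon 2, Taxon 5, and Taxon 7 only — synapomorphy for {Taxon 2, Taxon 5, Taxon 7}.
Most parsimonious ingroup topology: ((Taxon 5,(Taxon 2,Taxon 7)),Taxon 9).
Changes per character on this tree: I: 1; II: 1; III: 1; IV: 1; V: 1.
Total = 5.

5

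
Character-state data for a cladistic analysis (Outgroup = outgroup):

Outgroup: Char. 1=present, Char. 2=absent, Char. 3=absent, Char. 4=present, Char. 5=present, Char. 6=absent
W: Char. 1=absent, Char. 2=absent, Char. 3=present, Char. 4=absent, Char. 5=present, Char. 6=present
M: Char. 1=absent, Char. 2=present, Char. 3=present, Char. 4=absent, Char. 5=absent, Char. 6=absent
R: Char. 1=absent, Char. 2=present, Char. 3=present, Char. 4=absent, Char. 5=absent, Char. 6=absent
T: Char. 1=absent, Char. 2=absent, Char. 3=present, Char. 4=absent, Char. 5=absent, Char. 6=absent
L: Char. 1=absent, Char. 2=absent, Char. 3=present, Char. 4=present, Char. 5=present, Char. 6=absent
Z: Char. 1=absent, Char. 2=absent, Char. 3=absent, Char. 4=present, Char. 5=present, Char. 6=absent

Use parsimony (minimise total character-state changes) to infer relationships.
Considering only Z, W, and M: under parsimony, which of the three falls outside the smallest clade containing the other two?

Z

Character polarity is set by the outgroup: the derived state is whichever differs from the outgroup's state, so for Char. 1, Char. 4, Char. 5 the derived state is 'absent', and for the remaining characters it is 'present'.
Char. 1 (derived state 'absent') is shared by all ingroup taxa — unites the whole ingroup.
Char. 2: derived state 'present' in M and R only — synapomorphy for {M, R}.
Char. 3: derived state 'present' in L, M, R, T, and W only — synapomorphy for {L, M, R, T, W}.
Char. 4: derived state 'absent' in M, R, T, and W only — synapomorphy for {M, R, T, W}.
Only M, R, and T show the derived state 'absent' for Char. 5, supporting them as a clade.
Char. 6 (derived state 'present') is unique to W (autapomorphy; uninformative for grouping).
Most parsimonious ingroup topology: (((W,((M,R),T)),L),Z).
W and M share a more recent common ancestor with each other than either does with Z, so Z is the least closely related of the three.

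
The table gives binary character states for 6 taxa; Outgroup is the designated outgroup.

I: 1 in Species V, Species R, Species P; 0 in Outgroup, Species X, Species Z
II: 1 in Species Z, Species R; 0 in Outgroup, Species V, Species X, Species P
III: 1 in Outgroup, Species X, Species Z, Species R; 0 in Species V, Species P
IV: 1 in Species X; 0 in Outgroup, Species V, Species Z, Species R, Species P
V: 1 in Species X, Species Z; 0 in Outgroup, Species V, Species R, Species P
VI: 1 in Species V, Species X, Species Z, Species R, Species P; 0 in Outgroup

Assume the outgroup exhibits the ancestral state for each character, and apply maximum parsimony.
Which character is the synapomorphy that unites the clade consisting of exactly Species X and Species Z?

Character polarity is set by the outgroup: the derived state is whichever differs from the outgroup's state, so for III the derived state is '0', and for the remaining characters it is '1'.
Only Species P, Species R, and Species V show the derived state '1' for I, supporting them as a clade.
II (state '1') occurs in Species R and Species Z but conflicts with the nesting implied by the other characters — most parsimoniously interpreted as homoplasy.
III (derived state '0') is shared by Species P and Species V — a synapomorphy uniting that clade.
IV: derived state '1' in Species X only — an autapomorphy, so it tells us nothing about relationships among taxa.
V: derived state '1' in Species X and Species Z only — synapomorphy for {Species X, Species Z}.
VI (derived state '1') is shared by all ingroup taxa — unites the whole ingroup.
Most parsimonious ingroup topology: (((Species V,Species P),Species R),(Species X,Species Z)).
The clade {Species X, Species Z} is supported by V: its derived state '1' occurs in exactly those taxa and in no other taxon (including the outgroup).

V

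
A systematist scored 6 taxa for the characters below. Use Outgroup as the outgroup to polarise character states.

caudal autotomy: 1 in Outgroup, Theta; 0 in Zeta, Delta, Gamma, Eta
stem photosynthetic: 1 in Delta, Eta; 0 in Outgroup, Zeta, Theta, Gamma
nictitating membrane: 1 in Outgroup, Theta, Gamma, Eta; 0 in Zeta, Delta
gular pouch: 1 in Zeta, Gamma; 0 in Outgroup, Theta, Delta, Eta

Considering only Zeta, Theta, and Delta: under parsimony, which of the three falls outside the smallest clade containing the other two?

Character polarity is set by the outgroup: the derived state is whichever differs from the outgroup's state, so for caudal autotomy, nictitating membrane the derived state is '0', and for the remaining characters it is '1'.
caudal autotomy (derived state '0') is shared by Delta, Eta, Gamma, and Zeta — a synapomorphy uniting that clade.
stem photosynthetic: derived state '1' in Delta and Eta only — synapomorphy for {Delta, Eta}.
nictitating membrane (state '0') occurs in Delta and Zeta but conflicts with the nesting implied by the other characters — most parsimoniously interpreted as homoplasy.
gular pouch: derived state '1' in Gamma and Zeta only — synapomorphy for {Gamma, Zeta}.
Most parsimonious ingroup topology: (((Zeta,Gamma),(Delta,Eta)),Theta).
Zeta and Delta share a more recent common ancestor with each other than either does with Theta, so Theta is the least closely related of the three.

Theta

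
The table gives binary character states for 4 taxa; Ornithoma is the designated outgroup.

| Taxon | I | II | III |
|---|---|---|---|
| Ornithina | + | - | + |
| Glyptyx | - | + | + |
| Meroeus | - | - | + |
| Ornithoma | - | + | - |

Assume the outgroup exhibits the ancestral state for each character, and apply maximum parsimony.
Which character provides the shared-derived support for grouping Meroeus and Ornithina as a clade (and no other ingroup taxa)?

Character polarity is set by the outgroup: the derived state is whichever differs from the outgroup's state, so for II the derived state is '-', and for the remaining characters it is '+'.
I (derived state '+') is unique to Ornithina (autapomorphy; uninformative for grouping).
II: derived state '-' in Meroeus and Ornithina only — synapomorphy for {Meroeus, Ornithina}.
All ingroup taxa share the derived state '+' for III; it defines the ingroup but does not resolve relationships within it.
Most parsimonious ingroup topology: ((Meroeus,Ornithina),Glyptyx).
The clade {Meroeus, Ornithina} is supported by II: its derived state '-' occurs in exactly those taxa and in no other taxon (including the outgroup).

II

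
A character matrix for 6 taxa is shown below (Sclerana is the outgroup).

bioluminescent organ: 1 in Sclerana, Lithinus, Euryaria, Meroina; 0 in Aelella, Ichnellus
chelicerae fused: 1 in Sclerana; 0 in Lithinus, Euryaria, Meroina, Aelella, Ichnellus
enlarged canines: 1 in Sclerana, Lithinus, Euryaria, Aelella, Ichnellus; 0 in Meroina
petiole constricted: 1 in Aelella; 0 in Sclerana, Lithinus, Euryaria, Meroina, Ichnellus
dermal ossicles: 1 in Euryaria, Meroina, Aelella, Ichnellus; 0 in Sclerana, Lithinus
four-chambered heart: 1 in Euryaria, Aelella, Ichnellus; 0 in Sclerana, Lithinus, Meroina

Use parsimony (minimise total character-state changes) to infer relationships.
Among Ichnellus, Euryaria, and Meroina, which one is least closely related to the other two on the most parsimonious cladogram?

Meroina

Character polarity is set by the outgroup: the derived state is whichever differs from the outgroup's state, so for bioluminescent organ, chelicerae fused, enlarged canines the derived state is '0', and for the remaining characters it is '1'.
bioluminescent organ (derived state '0') is shared by Aelella and Ichnellus — a synapomorphy uniting that clade.
All ingroup taxa share the derived state '0' for chelicerae fused; it defines the ingroup but does not resolve relationships within it.
enlarged canines: derived state '0' in Meroina only — an autapomorphy, so it tells us nothing about relationships among taxa.
petiole constricted (derived state '1') is unique to Aelella (autapomorphy; uninformative for grouping).
dermal ossicles (derived state '1') is shared by Aelella, Euryaria, Ichnellus, and Meroina — a synapomorphy uniting that clade.
four-chambered heart (derived state '1') is shared by Aelella, Euryaria, and Ichnellus — a synapomorphy uniting that clade.
Most parsimonious ingroup topology: (Lithinus,((Euryaria,(Aelella,Ichnellus)),Meroina)).
Ichnellus and Euryaria share a more recent common ancestor with each other than either does with Meroina, so Meroina is the least closely related of the three.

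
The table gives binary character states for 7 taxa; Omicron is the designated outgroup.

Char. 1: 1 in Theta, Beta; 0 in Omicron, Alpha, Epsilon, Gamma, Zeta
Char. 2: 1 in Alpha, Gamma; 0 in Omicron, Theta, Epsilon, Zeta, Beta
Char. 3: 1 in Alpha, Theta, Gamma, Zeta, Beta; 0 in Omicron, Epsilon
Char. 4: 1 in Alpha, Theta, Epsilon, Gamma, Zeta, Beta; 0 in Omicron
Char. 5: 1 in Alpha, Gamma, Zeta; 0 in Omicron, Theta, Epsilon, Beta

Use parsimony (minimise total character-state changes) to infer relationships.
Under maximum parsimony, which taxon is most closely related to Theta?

The outgroup has state '0' for every character, so '1' is the derived state throughout.
Only Beta and Theta show the derived state '1' for Char. 1, supporting them as a clade.
Char. 2: derived state '1' in Alpha and Gamma only — synapomorphy for {Alpha, Gamma}.
Char. 3: derived state '1' in Alpha, Beta, Gamma, Theta, and Zeta only — synapomorphy for {Alpha, Beta, Gamma, Theta, Zeta}.
Char. 4 (derived state '1') is shared by all ingroup taxa — unites the whole ingroup.
Only Alpha, Gamma, and Zeta show the derived state '1' for Char. 5, supporting them as a clade.
Most parsimonious ingroup topology: ((((Alpha,Gamma),Zeta),(Theta,Beta)),Epsilon).
Theta and Beta form a cherry on this tree, so they are sister taxa.

Beta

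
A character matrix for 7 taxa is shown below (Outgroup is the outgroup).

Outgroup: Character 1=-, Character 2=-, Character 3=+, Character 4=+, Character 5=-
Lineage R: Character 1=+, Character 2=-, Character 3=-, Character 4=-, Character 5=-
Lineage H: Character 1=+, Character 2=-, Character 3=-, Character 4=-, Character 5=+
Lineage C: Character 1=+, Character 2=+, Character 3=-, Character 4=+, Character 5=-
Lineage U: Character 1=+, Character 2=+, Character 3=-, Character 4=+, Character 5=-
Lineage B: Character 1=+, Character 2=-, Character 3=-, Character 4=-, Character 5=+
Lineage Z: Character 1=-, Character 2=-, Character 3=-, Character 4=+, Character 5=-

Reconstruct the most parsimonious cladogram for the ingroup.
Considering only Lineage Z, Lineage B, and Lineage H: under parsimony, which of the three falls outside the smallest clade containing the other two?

Character polarity is set by the outgroup: the derived state is whichever differs from the outgroup's state, so for Character 3, Character 4 the derived state is '-', and for the remaining characters it is '+'.
Only Lineage B, Lineage C, Lineage H, Lineage R, and Lineage U show the derived state '+' for Character 1, supporting them as a clade.
Character 2: derived state '+' in Lineage C and Lineage U only — synapomorphy for {Lineage C, Lineage U}.
All ingroup taxa share the derived state '-' for Character 3; it defines the ingroup but does not resolve relationships within it.
Only Lineage B, Lineage H, and Lineage R show the derived state '-' for Character 4, supporting them as a clade.
Only Lineage B and Lineage H show the derived state '+' for Character 5, supporting them as a clade.
Most parsimonious ingroup topology: (((Lineage R,(Lineage H,Lineage B)),(Lineage C,Lineage U)),Lineage Z).
Lineage H and Lineage B share a more recent common ancestor with each other than either does with Lineage Z, so Lineage Z is the least closely related of the three.

Lineage Z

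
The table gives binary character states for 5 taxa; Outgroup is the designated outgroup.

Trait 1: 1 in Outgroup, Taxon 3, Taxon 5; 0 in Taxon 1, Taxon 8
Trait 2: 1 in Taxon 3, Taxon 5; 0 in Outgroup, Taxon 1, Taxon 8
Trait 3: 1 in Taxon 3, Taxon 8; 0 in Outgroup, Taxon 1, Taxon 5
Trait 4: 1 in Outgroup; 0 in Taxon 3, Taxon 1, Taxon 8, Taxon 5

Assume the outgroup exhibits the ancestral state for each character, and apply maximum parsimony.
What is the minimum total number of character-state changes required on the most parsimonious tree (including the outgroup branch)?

5

Character polarity is set by the outgroup: the derived state is whichever differs from the outgroup's state, so for Trait 1, Trait 4 the derived state is '0', and for the remaining characters it is '1'.
Trait 1: derived state '0' in Taxon 1 and Taxon 8 only — synapomorphy for {Taxon 1, Taxon 8}.
Trait 2 (derived state '1') is shared by Taxon 3 and Taxon 5 — a synapomorphy uniting that clade.
Trait 3 groups Taxon 3 and Taxon 8, which is incompatible with the clades supported by the remaining characters; treating it as convergent (homoplasy) costs fewer steps than any alternative tree.
Trait 4 (derived state '0') is shared by all ingroup taxa — unites the whole ingroup.
Most parsimonious ingroup topology: ((Taxon 3,Taxon 5),(Taxon 1,Taxon 8)).
Changes per character on this tree: Trait 1: 1; Trait 2: 1; Trait 3: 2; Trait 4: 1.
Total = 5.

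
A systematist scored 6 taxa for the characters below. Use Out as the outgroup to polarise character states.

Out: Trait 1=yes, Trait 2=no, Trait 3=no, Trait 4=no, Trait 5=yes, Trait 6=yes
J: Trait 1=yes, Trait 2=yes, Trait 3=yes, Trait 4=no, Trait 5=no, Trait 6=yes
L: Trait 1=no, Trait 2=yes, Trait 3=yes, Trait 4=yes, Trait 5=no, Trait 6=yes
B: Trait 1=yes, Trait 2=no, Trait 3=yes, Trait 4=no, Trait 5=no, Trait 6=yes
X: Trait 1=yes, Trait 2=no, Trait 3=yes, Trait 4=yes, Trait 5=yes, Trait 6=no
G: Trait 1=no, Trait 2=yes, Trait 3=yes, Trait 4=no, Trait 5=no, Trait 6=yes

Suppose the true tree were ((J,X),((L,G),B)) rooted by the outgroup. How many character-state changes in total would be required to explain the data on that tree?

Map each character onto ((J,X),((L,G),B)) (rooted by Out) and count the minimum state changes it requires (Fitch parsimony):
Trait 1: 1; Trait 2: 2; Trait 3: 1; Trait 4: 2; Trait 5: 2; Trait 6: 1.
Total tree length = 9.

9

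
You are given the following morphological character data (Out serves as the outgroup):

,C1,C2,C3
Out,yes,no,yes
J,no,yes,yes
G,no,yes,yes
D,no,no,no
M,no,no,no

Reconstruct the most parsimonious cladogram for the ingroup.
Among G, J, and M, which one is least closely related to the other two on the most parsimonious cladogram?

M

Character polarity is set by the outgroup: the derived state is whichever differs from the outgroup's state, so for C1, C3 the derived state is 'no', and for the remaining characters it is 'yes'.
All ingroup taxa share the derived state 'no' for C1; it defines the ingroup but does not resolve relationships within it.
C2 (derived state 'yes') is shared by G and J — a synapomorphy uniting that clade.
C3 (derived state 'no') is shared by D and M — a synapomorphy uniting that clade.
Most parsimonious ingroup topology: ((J,G),(D,M)).
G and J share a more recent common ancestor with each other than either does with M, so M is the least closely related of the three.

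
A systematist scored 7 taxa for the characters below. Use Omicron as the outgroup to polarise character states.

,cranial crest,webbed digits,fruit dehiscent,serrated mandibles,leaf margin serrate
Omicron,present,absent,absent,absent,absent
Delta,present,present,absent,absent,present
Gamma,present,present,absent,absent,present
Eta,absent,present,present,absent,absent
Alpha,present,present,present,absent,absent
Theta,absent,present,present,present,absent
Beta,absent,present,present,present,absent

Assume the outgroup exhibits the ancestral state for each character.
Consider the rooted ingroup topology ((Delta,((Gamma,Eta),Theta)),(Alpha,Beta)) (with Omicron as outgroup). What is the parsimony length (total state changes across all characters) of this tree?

Map each character onto ((Delta,((Gamma,Eta),Theta)),(Alpha,Beta)) (rooted by Omicron) and count the minimum state changes it requires (Fitch parsimony):
cranial crest: 3; webbed digits: 1; fruit dehiscent: 3; serrated mandibles: 2; leaf margin serrate: 2.
Total tree length = 11.

11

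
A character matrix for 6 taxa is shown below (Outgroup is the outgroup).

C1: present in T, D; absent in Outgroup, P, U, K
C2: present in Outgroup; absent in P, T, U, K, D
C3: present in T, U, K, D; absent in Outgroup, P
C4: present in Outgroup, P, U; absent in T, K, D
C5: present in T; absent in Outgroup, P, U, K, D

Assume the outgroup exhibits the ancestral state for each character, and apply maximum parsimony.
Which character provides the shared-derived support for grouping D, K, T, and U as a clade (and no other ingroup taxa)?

Character polarity is set by the outgroup: the derived state is whichever differs from the outgroup's state, so for C2, C4 the derived state is 'absent', and for the remaining characters it is 'present'.
Only D and T show the derived state 'present' for C1, supporting them as a clade.
All ingroup taxa share the derived state 'absent' for C2; it defines the ingroup but does not resolve relationships within it.
C3 (derived state 'present') is shared by D, K, T, and U — a synapomorphy uniting that clade.
C4 (derived state 'absent') is shared by D, K, and T — a synapomorphy uniting that clade.
C5: derived state 'present' in T only — an autapomorphy, so it tells us nothing about relationships among taxa.
Most parsimonious ingroup topology: (P,(((T,D),K),U)).
The clade {D, K, T, U} is supported by C3: its derived state 'present' occurs in exactly those taxa and in no other taxon (including the outgroup).

C3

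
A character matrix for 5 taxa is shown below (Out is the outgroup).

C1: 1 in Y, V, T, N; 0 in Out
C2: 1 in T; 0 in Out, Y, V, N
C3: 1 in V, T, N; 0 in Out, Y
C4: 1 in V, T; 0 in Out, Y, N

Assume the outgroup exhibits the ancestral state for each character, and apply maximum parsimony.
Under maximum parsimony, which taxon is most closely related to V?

T

The outgroup has state '0' for every character, so '1' is the derived state throughout.
All ingroup taxa share the derived state '1' for C1; it defines the ingroup but does not resolve relationships within it.
C2 (derived state '1') is unique to T (autapomorphy; uninformative for grouping).
C3 (derived state '1') is shared by N, T, and V — a synapomorphy uniting that clade.
C4: derived state '1' in T and V only — synapomorphy for {T, V}.
Most parsimonious ingroup topology: ((N,(T,V)),Y).
V and T form a cherry on this tree, so they are sister taxa.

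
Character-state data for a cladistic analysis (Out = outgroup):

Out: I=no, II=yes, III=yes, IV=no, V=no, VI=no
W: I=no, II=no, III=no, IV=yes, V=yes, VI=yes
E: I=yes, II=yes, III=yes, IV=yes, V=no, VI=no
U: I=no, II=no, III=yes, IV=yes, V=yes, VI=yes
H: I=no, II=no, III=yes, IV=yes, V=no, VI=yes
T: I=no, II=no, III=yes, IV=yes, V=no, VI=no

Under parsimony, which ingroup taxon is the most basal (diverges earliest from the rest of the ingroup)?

E

Character polarity is set by the outgroup: the derived state is whichever differs from the outgroup's state, so for II, III the derived state is 'no', and for the remaining characters it is 'yes'.
I (derived state 'yes') is unique to E (autapomorphy; uninformative for grouping).
Only H, T, U, and W show the derived state 'no' for II, supporting them as a clade.
III (derived state 'no') is unique to W (autapomorphy; uninformative for grouping).
All ingroup taxa share the derived state 'yes' for IV; it defines the ingroup but does not resolve relationships within it.
V: derived state 'yes' in U and W only — synapomorphy for {U, W}.
VI (derived state 'yes') is shared by H, U, and W — a synapomorphy uniting that clade.
Most parsimonious ingroup topology: ((((W,U),H),T),E).
E is sister to the clade containing all other ingroup taxa, so it is the earliest-diverging (most basal) ingroup lineage.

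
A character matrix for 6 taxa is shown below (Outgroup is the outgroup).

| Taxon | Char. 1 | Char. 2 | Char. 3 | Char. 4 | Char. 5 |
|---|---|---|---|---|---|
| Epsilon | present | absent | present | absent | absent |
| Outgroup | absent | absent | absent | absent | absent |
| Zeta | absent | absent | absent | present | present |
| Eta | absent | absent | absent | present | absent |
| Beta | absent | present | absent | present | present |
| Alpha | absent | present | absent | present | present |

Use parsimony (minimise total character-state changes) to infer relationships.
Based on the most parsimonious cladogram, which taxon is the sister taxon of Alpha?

Beta

The outgroup has state 'absent' for every character, so 'present' is the derived state throughout.
Char. 1 (derived state 'present') is unique to Epsilon (autapomorphy; uninformative for grouping).
Char. 2: derived state 'present' in Alpha and Beta only — synapomorphy for {Alpha, Beta}.
Char. 3: derived state 'present' in Epsilon only — an autapomorphy, so it tells us nothing about relationships among taxa.
Char. 4: derived state 'present' in Alpha, Beta, Eta, and Zeta only — synapomorphy for {Alpha, Beta, Eta, Zeta}.
Char. 5 (derived state 'present') is shared by Alpha, Beta, and Zeta — a synapomorphy uniting that clade.
Most parsimonious ingroup topology: (Epsilon,((Zeta,(Beta,Alpha)),Eta)).
Alpha and Beta form a cherry on this tree, so they are sister taxa.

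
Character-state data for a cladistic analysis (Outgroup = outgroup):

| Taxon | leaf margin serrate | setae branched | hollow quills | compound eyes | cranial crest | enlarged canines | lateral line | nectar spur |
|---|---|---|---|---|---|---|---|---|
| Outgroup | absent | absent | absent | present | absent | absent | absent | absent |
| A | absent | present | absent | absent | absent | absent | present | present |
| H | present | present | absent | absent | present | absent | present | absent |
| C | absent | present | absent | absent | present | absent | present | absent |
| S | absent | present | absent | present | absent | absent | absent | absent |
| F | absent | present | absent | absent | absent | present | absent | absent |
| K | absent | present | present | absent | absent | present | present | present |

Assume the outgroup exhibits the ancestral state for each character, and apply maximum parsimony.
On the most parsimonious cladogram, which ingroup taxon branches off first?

S

Character polarity is set by the outgroup: the derived state is whichever differs from the outgroup's state, so for compound eyes the derived state is 'absent', and for the remaining characters it is 'present'.
leaf margin serrate: derived state 'present' in H only — an autapomorphy, so it tells us nothing about relationships among taxa.
setae branched (derived state 'present') is shared by all ingroup taxa — unites the whole ingroup.
hollow quills: derived state 'present' in K only — an autapomorphy, so it tells us nothing about relationships among taxa.
compound eyes: derived state 'absent' in A, C, F, H, and K only — synapomorphy for {A, C, F, H, K}.
cranial crest: derived state 'present' in C and H only — synapomorphy for {C, H}.
enlarged canines (state 'present') occurs in F and K but conflicts with the nesting implied by the other characters — most parsimoniously interpreted as homoplasy.
lateral line: derived state 'present' in A, C, H, and K only — synapomorphy for {A, C, H, K}.
Only A and K show the derived state 'present' for nectar spur, supporting them as a clade.
Most parsimonious ingroup topology: ((((A,K),(H,C)),F),S).
S is sister to the clade containing all other ingroup taxa, so it is the earliest-diverging (most basal) ingroup lineage.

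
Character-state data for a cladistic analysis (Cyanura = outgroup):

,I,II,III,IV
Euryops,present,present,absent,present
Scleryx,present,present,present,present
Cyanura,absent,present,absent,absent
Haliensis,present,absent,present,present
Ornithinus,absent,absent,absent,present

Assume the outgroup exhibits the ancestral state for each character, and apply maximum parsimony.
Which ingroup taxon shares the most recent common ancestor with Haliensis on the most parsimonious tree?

Character polarity is set by the outgroup: the derived state is whichever differs from the outgroup's state, so for II the derived state is 'absent', and for the remaining characters it is 'present'.
Only Euryops, Haliensis, and Scleryx show the derived state 'present' for I, supporting them as a clade.
II (state 'absent') occurs in Haliensis and Ornithinus but conflicts with the nesting implied by the other characters — most parsimoniously interpreted as homoplasy.
III: derived state 'present' in Haliensis and Scleryx only — synapomorphy for {Haliensis, Scleryx}.
IV (derived state 'present') is shared by all ingroup taxa — unites the whole ingroup.
Most parsimonious ingroup topology: (((Scleryx,Haliensis),Euryops),Ornithinus).
Haliensis and Scleryx form a cherry on this tree, so they are sister taxa.

Scleryx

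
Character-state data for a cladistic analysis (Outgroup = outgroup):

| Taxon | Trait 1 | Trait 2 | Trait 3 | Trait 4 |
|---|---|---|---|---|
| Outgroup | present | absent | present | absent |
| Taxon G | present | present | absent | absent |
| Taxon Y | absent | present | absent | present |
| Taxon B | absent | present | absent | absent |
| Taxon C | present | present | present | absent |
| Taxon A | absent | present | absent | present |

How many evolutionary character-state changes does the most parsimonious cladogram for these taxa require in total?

4

Character polarity is set by the outgroup: the derived state is whichever differs from the outgroup's state, so for Trait 1, Trait 3 the derived state is 'absent', and for the remaining characters it is 'present'.
Trait 1 (derived state 'absent') is shared by Taxon A, Taxon B, and Taxon Y — a synapomorphy uniting that clade.
Trait 2 (derived state 'present') is shared by all ingroup taxa — unites the whole ingroup.
Only Taxon A, Taxon B, Taxon G, and Taxon Y show the derived state 'absent' for Trait 3, supporting them as a clade.
Trait 4: derived state 'present' in Taxon A and Taxon Y only — synapomorphy for {Taxon A, Taxon Y}.
Most parsimonious ingroup topology: ((((Taxon Y,Taxon A),Taxon B),Taxon G),Taxon C).
Changes per character on this tree: Trait 1: 1; Trait 2: 1; Trait 3: 1; Trait 4: 1.
Total = 4.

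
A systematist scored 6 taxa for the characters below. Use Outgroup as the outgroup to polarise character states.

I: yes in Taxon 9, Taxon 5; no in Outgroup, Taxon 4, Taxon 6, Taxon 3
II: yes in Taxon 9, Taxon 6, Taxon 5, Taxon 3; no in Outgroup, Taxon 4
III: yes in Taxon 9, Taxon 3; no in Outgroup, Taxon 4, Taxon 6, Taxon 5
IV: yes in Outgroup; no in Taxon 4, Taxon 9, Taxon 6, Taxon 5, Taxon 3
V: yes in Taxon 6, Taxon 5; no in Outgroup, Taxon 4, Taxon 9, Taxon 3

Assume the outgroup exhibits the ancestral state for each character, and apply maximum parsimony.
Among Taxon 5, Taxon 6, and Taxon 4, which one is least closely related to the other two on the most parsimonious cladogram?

Character polarity is set by the outgroup: the derived state is whichever differs from the outgroup's state, so for IV the derived state is 'no', and for the remaining characters it is 'yes'.
I groups Taxon 5 and Taxon 9, which is incompatible with the clades supported by the remaining characters; treating it as convergent (homoplasy) costs fewer steps than any alternative tree.
II (derived state 'yes') is shared by Taxon 3, Taxon 5, Taxon 6, and Taxon 9 — a synapomorphy uniting that clade.
III: derived state 'yes' in Taxon 3 and Taxon 9 only — synapomorphy for {Taxon 3, Taxon 9}.
IV (derived state 'no') is shared by all ingroup taxa — unites the whole ingroup.
Only Taxon 5 and Taxon 6 show the derived state 'yes' for V, supporting them as a clade.
Most parsimonious ingroup topology: (Taxon 4,((Taxon 9,Taxon 3),(Taxon 6,Taxon 5))).
Taxon 6 and Taxon 5 share a more recent common ancestor with each other than either does with Taxon 4, so Taxon 4 is the least closely related of the three.

Taxon 4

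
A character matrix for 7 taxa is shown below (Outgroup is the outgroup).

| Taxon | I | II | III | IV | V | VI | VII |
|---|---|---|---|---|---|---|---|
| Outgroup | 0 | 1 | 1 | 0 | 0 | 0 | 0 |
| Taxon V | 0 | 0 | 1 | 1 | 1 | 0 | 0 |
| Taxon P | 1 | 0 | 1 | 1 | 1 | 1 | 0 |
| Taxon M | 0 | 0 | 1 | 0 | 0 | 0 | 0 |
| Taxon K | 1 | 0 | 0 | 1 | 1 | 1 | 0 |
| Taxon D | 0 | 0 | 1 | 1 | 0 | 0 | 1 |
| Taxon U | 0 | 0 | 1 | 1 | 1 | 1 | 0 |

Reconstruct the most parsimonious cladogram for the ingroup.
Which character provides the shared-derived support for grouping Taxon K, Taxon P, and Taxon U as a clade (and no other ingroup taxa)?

Character polarity is set by the outgroup: the derived state is whichever differs from the outgroup's state, so for II, III the derived state is '0', and for the remaining characters it is '1'.
I: derived state '1' in Taxon K and Taxon P only — synapomorphy for {Taxon K, Taxon P}.
II (derived state '0') is shared by all ingroup taxa — unites the whole ingroup.
III: derived state '0' in Taxon K only — an autapomorphy, so it tells us nothing about relationships among taxa.
IV (derived state '1') is shared by Taxon D, Taxon K, Taxon P, Taxon U, and Taxon V — a synapomorphy uniting that clade.
V: derived state '1' in Taxon K, Taxon P, Taxon U, and Taxon V only — synapomorphy for {Taxon K, Taxon P, Taxon U, Taxon V}.
VI: derived state '1' in Taxon K, Taxon P, and Taxon U only — synapomorphy for {Taxon K, Taxon P, Taxon U}.
VII: derived state '1' in Taxon D only — an autapomorphy, so it tells us nothing about relationships among taxa.
Most parsimonious ingroup topology: (((Taxon V,((Taxon P,Taxon K),Taxon U)),Taxon D),Taxon M).
The clade {Taxon K, Taxon P, Taxon U} is supported by VI: its derived state '1' occurs in exactly those taxa and in no other taxon (including the outgroup).

VI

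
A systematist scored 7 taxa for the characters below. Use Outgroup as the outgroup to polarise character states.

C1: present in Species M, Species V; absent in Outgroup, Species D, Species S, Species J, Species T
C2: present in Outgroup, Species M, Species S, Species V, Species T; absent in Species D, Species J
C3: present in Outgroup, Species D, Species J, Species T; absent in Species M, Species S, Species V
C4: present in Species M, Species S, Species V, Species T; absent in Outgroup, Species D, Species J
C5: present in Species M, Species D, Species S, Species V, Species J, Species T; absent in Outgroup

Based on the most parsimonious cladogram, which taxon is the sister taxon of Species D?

Character polarity is set by the outgroup: the derived state is whichever differs from the outgroup's state, so for C2, C3 the derived state is 'absent', and for the remaining characters it is 'present'.
Only Species M and Species V show the derived state 'present' for C1, supporting them as a clade.
Only Species D and Species J show the derived state 'absent' for C2, supporting them as a clade.
Only Species M, Species S, and Species V show the derived state 'absent' for C3, supporting them as a clade.
C4: derived state 'present' in Species M, Species S, Species T, and Species V only — synapomorphy for {Species M, Species S, Species T, Species V}.
C5 (derived state 'present') is shared by all ingroup taxa — unites the whole ingroup.
Most parsimonious ingroup topology: ((((Species M,Species V),Species S),Species T),(Species D,Species J)).
Species D and Species J form a cherry on this tree, so they are sister taxa.

Species J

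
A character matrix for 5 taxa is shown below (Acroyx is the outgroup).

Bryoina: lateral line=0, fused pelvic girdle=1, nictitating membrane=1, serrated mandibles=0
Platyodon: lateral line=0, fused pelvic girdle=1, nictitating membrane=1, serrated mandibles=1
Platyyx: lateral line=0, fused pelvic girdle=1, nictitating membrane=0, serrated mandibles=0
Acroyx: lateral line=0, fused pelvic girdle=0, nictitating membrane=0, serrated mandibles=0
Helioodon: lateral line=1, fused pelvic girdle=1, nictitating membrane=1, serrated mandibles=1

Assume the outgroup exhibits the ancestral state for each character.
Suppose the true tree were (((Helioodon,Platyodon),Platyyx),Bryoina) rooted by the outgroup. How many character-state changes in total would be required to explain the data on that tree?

Map each character onto (((Helioodon,Platyodon),Platyyx),Bryoina) (rooted by Acroyx) and count the minimum state changes it requires (Fitch parsimony):
lateral line: 1; fused pelvic girdle: 1; nictitating membrane: 2; serrated mandibles: 1.
Total tree length = 5.

5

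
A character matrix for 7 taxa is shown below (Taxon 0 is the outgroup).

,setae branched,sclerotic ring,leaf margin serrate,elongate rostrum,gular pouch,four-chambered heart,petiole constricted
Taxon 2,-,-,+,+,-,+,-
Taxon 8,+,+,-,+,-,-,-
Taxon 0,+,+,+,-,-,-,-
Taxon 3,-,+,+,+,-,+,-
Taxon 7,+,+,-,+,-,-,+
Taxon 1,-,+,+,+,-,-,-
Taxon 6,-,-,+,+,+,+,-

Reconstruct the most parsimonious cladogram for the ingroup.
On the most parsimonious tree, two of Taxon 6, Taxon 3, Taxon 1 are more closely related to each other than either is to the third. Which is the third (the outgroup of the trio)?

Character polarity is set by the outgroup: the derived state is whichever differs from the outgroup's state, so for setae branched, sclerotic ring, leaf margin serrate the derived state is '-', and for the remaining characters it is '+'.
Only Taxon 1, Taxon 2, Taxon 3, and Taxon 6 show the derived state '-' for setae branched, supporting them as a clade.
sclerotic ring: derived state '-' in Taxon 2 and Taxon 6 only — synapomorphy for {Taxon 2, Taxon 6}.
leaf margin serrate (derived state '-') is shared by Taxon 7 and Taxon 8 — a synapomorphy uniting that clade.
elongate rostrum (derived state '+') is shared by all ingroup taxa — unites the whole ingroup.
gular pouch (derived state '+') is unique to Taxon 6 (autapomorphy; uninformative for grouping).
Only Taxon 2, Taxon 3, and Taxon 6 show the derived state '+' for four-chambered heart, supporting them as a clade.
petiole constricted (derived state '+') is unique to Taxon 7 (autapomorphy; uninformative for grouping).
Most parsimonious ingroup topology: ((((Taxon 2,Taxon 6),Taxon 3),Taxon 1),(Taxon 8,Taxon 7)).
Taxon 3 and Taxon 6 share a more recent common ancestor with each other than either does with Taxon 1, so Taxon 1 is the least closely related of the three.

Taxon 1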